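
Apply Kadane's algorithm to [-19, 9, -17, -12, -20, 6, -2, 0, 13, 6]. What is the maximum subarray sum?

Using Kadane's algorithm on [-19, 9, -17, -12, -20, 6, -2, 0, 13, 6]:

Scanning through the array:
Position 1 (value 9): max_ending_here = 9, max_so_far = 9
Position 2 (value -17): max_ending_here = -8, max_so_far = 9
Position 3 (value -12): max_ending_here = -12, max_so_far = 9
Position 4 (value -20): max_ending_here = -20, max_so_far = 9
Position 5 (value 6): max_ending_here = 6, max_so_far = 9
Position 6 (value -2): max_ending_here = 4, max_so_far = 9
Position 7 (value 0): max_ending_here = 4, max_so_far = 9
Position 8 (value 13): max_ending_here = 17, max_so_far = 17
Position 9 (value 6): max_ending_here = 23, max_so_far = 23

Maximum subarray: [6, -2, 0, 13, 6]
Maximum sum: 23

The maximum subarray is [6, -2, 0, 13, 6] with sum 23. This subarray runs from index 5 to index 9.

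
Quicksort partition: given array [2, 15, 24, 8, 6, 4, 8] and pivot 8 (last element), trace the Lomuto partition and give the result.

Lomuto partition with pivot = 8:

Initial array: [2, 15, 24, 8, 6, 4, 8]

arr[0]=2 <= 8: swap with position 0, array becomes [2, 15, 24, 8, 6, 4, 8]
arr[1]=15 > 8: no swap
arr[2]=24 > 8: no swap
arr[3]=8 <= 8: swap with position 1, array becomes [2, 8, 24, 15, 6, 4, 8]
arr[4]=6 <= 8: swap with position 2, array becomes [2, 8, 6, 15, 24, 4, 8]
arr[5]=4 <= 8: swap with position 3, array becomes [2, 8, 6, 4, 24, 15, 8]

Place pivot at position 4: [2, 8, 6, 4, 8, 15, 24]
Pivot position: 4

After partitioning with pivot 8, the array becomes [2, 8, 6, 4, 8, 15, 24]. The pivot is placed at index 4. All elements to the left of the pivot are <= 8, and all elements to the right are > 8.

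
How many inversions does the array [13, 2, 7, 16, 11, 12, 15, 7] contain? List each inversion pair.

Finding inversions in [13, 2, 7, 16, 11, 12, 15, 7]:

(0, 1): arr[0]=13 > arr[1]=2
(0, 2): arr[0]=13 > arr[2]=7
(0, 4): arr[0]=13 > arr[4]=11
(0, 5): arr[0]=13 > arr[5]=12
(0, 7): arr[0]=13 > arr[7]=7
(3, 4): arr[3]=16 > arr[4]=11
(3, 5): arr[3]=16 > arr[5]=12
(3, 6): arr[3]=16 > arr[6]=15
(3, 7): arr[3]=16 > arr[7]=7
(4, 7): arr[4]=11 > arr[7]=7
(5, 7): arr[5]=12 > arr[7]=7
(6, 7): arr[6]=15 > arr[7]=7

Total inversions: 12

The array has 12 inversion(s): (0,1), (0,2), (0,4), (0,5), (0,7), (3,4), (3,5), (3,6), (3,7), (4,7), (5,7), (6,7). Each pair (i,j) satisfies i < j and arr[i] > arr[j].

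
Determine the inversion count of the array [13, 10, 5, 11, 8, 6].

Finding inversions in [13, 10, 5, 11, 8, 6]:

(0, 1): arr[0]=13 > arr[1]=10
(0, 2): arr[0]=13 > arr[2]=5
(0, 3): arr[0]=13 > arr[3]=11
(0, 4): arr[0]=13 > arr[4]=8
(0, 5): arr[0]=13 > arr[5]=6
(1, 2): arr[1]=10 > arr[2]=5
(1, 4): arr[1]=10 > arr[4]=8
(1, 5): arr[1]=10 > arr[5]=6
(3, 4): arr[3]=11 > arr[4]=8
(3, 5): arr[3]=11 > arr[5]=6
(4, 5): arr[4]=8 > arr[5]=6

Total inversions: 11

The array has 11 inversion(s): (0,1), (0,2), (0,3), (0,4), (0,5), (1,2), (1,4), (1,5), (3,4), (3,5), (4,5). Each pair (i,j) satisfies i < j and arr[i] > arr[j].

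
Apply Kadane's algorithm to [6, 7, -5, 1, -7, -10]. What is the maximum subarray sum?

Using Kadane's algorithm on [6, 7, -5, 1, -7, -10]:

Scanning through the array:
Position 1 (value 7): max_ending_here = 13, max_so_far = 13
Position 2 (value -5): max_ending_here = 8, max_so_far = 13
Position 3 (value 1): max_ending_here = 9, max_so_far = 13
Position 4 (value -7): max_ending_here = 2, max_so_far = 13
Position 5 (value -10): max_ending_here = -8, max_so_far = 13

Maximum subarray: [6, 7]
Maximum sum: 13

The maximum subarray is [6, 7] with sum 13. This subarray runs from index 0 to index 1.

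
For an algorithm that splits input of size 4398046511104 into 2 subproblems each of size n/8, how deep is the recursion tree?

For divide and conquer with division factor 8:

Problem sizes at each level:
Level 0: 4398046511104
Level 1: 549755813888
Level 2: 68719476736
Level 3: 8589934592
Level 4: 1073741824
Level 5: 134217728
Level 6: 16777216
Level 7: 2097152
Level 8: 262144
Level 9: 32768
Level 10: 4096
Level 11: 512
Level 12: 64
Level 13: 8
Level 14: 1

The root is level 0 and the size-1 base case is level 14 (the tree spans levels 0 through 14, i.e. 15 levels counting the root), so the depth is the number of divisions: log_8(4398046511104) = 14

The recursion tree depth is log_8(4398046511104) = 14. At each level, the problem size is divided by 8, so it takes 14 divisions to reduce to a base case of size 1. The algorithm makes 2 recursive calls at each level.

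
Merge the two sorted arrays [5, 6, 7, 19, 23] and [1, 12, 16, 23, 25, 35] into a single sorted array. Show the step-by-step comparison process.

Merging process:

Compare 5 vs 1: take 1 from right. Merged: [1]
Compare 5 vs 12: take 5 from left. Merged: [1, 5]
Compare 6 vs 12: take 6 from left. Merged: [1, 5, 6]
Compare 7 vs 12: take 7 from left. Merged: [1, 5, 6, 7]
Compare 19 vs 12: take 12 from right. Merged: [1, 5, 6, 7, 12]
Compare 19 vs 16: take 16 from right. Merged: [1, 5, 6, 7, 12, 16]
Compare 19 vs 23: take 19 from left. Merged: [1, 5, 6, 7, 12, 16, 19]
Compare 23 vs 23: take 23 from left. Merged: [1, 5, 6, 7, 12, 16, 19, 23]
Append remaining from right: [23, 25, 35]. Merged: [1, 5, 6, 7, 12, 16, 19, 23, 23, 25, 35]

Final merged array: [1, 5, 6, 7, 12, 16, 19, 23, 23, 25, 35]
Total comparisons: 8

The merged array is [1, 5, 6, 7, 12, 16, 19, 23, 23, 25, 35], requiring 8 comparisons. The merge step runs in O(n) time where n is the total number of elements.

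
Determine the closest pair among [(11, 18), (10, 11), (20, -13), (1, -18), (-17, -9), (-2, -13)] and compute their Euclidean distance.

Computing all pairwise distances among 6 points:

d((11, 18), (10, 11)) = 7.0711
d((11, 18), (20, -13)) = 32.28
d((11, 18), (1, -18)) = 37.3631
d((11, 18), (-17, -9)) = 38.8973
d((11, 18), (-2, -13)) = 33.6155
d((10, 11), (20, -13)) = 26.0
d((10, 11), (1, -18)) = 30.3645
d((10, 11), (-17, -9)) = 33.6006
d((10, 11), (-2, -13)) = 26.8328
d((20, -13), (1, -18)) = 19.6469
d((20, -13), (-17, -9)) = 37.2156
d((20, -13), (-2, -13)) = 22.0
d((1, -18), (-17, -9)) = 20.1246
d((1, -18), (-2, -13)) = 5.831 <-- minimum
d((-17, -9), (-2, -13)) = 15.5242

Closest pair: (1, -18) and (-2, -13) with distance 5.831

The closest pair is (1, -18) and (-2, -13) with Euclidean distance 5.831. For 6 points, brute-force pairwise comparison is shown above. For large n, the divide-and-conquer algorithm (sort by x, recurse on halves, check the dividing strip) achieves O(n log n).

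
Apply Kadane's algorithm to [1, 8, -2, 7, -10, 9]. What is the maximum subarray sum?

Using Kadane's algorithm on [1, 8, -2, 7, -10, 9]:

Scanning through the array:
Position 1 (value 8): max_ending_here = 9, max_so_far = 9
Position 2 (value -2): max_ending_here = 7, max_so_far = 9
Position 3 (value 7): max_ending_here = 14, max_so_far = 14
Position 4 (value -10): max_ending_here = 4, max_so_far = 14
Position 5 (value 9): max_ending_here = 13, max_so_far = 14

Maximum subarray: [1, 8, -2, 7]
Maximum sum: 14

The maximum subarray is [1, 8, -2, 7] with sum 14. This subarray runs from index 0 to index 3.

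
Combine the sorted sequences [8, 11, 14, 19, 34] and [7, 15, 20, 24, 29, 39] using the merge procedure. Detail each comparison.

Merging process:

Compare 8 vs 7: take 7 from right. Merged: [7]
Compare 8 vs 15: take 8 from left. Merged: [7, 8]
Compare 11 vs 15: take 11 from left. Merged: [7, 8, 11]
Compare 14 vs 15: take 14 from left. Merged: [7, 8, 11, 14]
Compare 19 vs 15: take 15 from right. Merged: [7, 8, 11, 14, 15]
Compare 19 vs 20: take 19 from left. Merged: [7, 8, 11, 14, 15, 19]
Compare 34 vs 20: take 20 from right. Merged: [7, 8, 11, 14, 15, 19, 20]
Compare 34 vs 24: take 24 from right. Merged: [7, 8, 11, 14, 15, 19, 20, 24]
Compare 34 vs 29: take 29 from right. Merged: [7, 8, 11, 14, 15, 19, 20, 24, 29]
Compare 34 vs 39: take 34 from left. Merged: [7, 8, 11, 14, 15, 19, 20, 24, 29, 34]
Append remaining from right: [39]. Merged: [7, 8, 11, 14, 15, 19, 20, 24, 29, 34, 39]

Final merged array: [7, 8, 11, 14, 15, 19, 20, 24, 29, 34, 39]
Total comparisons: 10

The merged array is [7, 8, 11, 14, 15, 19, 20, 24, 29, 34, 39], requiring 10 comparisons. The merge step runs in O(n) time where n is the total number of elements.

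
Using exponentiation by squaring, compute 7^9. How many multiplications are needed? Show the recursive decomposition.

Computing 7^9 by squaring (build up from 7^1; each line after the first costs one multiplication):

7^1 = 7
7^2 = (7^1)^2 = 7^2 = 49
7^4 = (7^2)^2 = 49^2 = 2401
7^8 = (7^4)^2 = 2401^2 = 5764801
7^9 = 7 * 7^8 = 7 * 5764801 = 40353607

Result: 40353607
Multiplications needed: 4 (4 lines after 7^1)

7^9 = 40353607. Using exponentiation by squaring, this requires 4 multiplications. The key idea: if the exponent is even, square the half-power; if odd, multiply by the base once.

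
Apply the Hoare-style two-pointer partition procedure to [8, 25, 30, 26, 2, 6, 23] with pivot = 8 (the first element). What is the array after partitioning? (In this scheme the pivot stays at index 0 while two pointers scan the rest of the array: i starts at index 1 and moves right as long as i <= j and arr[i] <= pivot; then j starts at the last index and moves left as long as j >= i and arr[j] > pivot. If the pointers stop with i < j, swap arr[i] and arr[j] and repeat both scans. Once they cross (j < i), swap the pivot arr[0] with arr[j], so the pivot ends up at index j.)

Hoare-style two-pointer partition with pivot = 8:

Initial array: [8, 25, 30, 26, 2, 6, 23]

Pointers start at i = 1, j = 6.
i stops at index 1 (arr[1]=25 > 8), j stops at index 5 (arr[5]=6 <= 8): swap arr[1] and arr[5], array becomes [8, 6, 30, 26, 2, 25, 23]
i stops at index 2 (arr[2]=30 > 8), j stops at index 4 (arr[4]=2 <= 8): swap arr[2] and arr[4], array becomes [8, 6, 2, 26, 30, 25, 23]
i ends at 3, j ends at 2: the pointers have crossed (j < i), so scanning stops.

Swap pivot arr[0] with arr[2] to place pivot at position 2: [2, 6, 8, 26, 30, 25, 23]
Pivot position: 2

After partitioning with pivot 8, the array becomes [2, 6, 8, 26, 30, 25, 23]. The pivot is placed at index 2. All elements to the left of the pivot are <= 8, and all elements to the right are > 8.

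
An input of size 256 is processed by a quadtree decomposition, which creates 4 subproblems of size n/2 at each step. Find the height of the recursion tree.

For divide and conquer with division factor 2:

Problem sizes at each level:
Level 0: 256
Level 1: 128
Level 2: 64
Level 3: 32
Level 4: 16
Level 5: 8
Level 6: 4
Level 7: 2
Level 8: 1

The root is level 0 and the size-1 base case is level 8 (the tree spans levels 0 through 8, i.e. 9 levels counting the root), so the depth is the number of divisions: log_2(256) = 8

The recursion tree depth is log_2(256) = 8. At each level, the problem size is divided by 2, so it takes 8 divisions to reduce to a base case of size 1. The algorithm makes 4 recursive calls at each level.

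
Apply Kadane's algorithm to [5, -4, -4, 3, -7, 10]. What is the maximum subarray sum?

Using Kadane's algorithm on [5, -4, -4, 3, -7, 10]:

Scanning through the array:
Position 1 (value -4): max_ending_here = 1, max_so_far = 5
Position 2 (value -4): max_ending_here = -3, max_so_far = 5
Position 3 (value 3): max_ending_here = 3, max_so_far = 5
Position 4 (value -7): max_ending_here = -4, max_so_far = 5
Position 5 (value 10): max_ending_here = 10, max_so_far = 10

Maximum subarray: [10]
Maximum sum: 10

The maximum subarray is [10] with sum 10. This subarray runs from index 5 to index 5.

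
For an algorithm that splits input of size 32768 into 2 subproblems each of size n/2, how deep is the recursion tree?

For divide and conquer with division factor 2:

Problem sizes at each level:
Level 0: 32768
Level 1: 16384
Level 2: 8192
Level 3: 4096
Level 4: 2048
Level 5: 1024
Level 6: 512
Level 7: 256
Level 8: 128
Level 9: 64
Level 10: 32
Level 11: 16
Level 12: 8
Level 13: 4
Level 14: 2
Level 15: 1

The root is level 0 and the size-1 base case is level 15 (the tree spans levels 0 through 15, i.e. 16 levels counting the root), so the depth is the number of divisions: log_2(32768) = 15

The recursion tree depth is log_2(32768) = 15. At each level, the problem size is divided by 2, so it takes 15 divisions to reduce to a base case of size 1. The algorithm makes 2 recursive calls at each level.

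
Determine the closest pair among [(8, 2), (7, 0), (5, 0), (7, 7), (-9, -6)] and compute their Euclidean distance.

Computing all pairwise distances among 5 points:

d((8, 2), (7, 0)) = 2.2361
d((8, 2), (5, 0)) = 3.6056
d((8, 2), (7, 7)) = 5.099
d((8, 2), (-9, -6)) = 18.7883
d((7, 0), (5, 0)) = 2.0 <-- minimum
d((7, 0), (7, 7)) = 7.0
d((7, 0), (-9, -6)) = 17.088
d((5, 0), (7, 7)) = 7.2801
d((5, 0), (-9, -6)) = 15.2315
d((7, 7), (-9, -6)) = 20.6155

Closest pair: (7, 0) and (5, 0) with distance 2.0

The closest pair is (7, 0) and (5, 0) with Euclidean distance 2.0. For 5 points, brute-force pairwise comparison is shown above. For large n, the divide-and-conquer algorithm (sort by x, recurse on halves, check the dividing strip) achieves O(n log n).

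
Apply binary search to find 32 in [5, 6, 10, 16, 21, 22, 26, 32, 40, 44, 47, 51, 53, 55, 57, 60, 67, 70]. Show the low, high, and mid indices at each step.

Binary search for 32 in [5, 6, 10, 16, 21, 22, 26, 32, 40, 44, 47, 51, 53, 55, 57, 60, 67, 70]:

lo=0, hi=17, mid=8, arr[mid]=40 -> 40 > 32, search left half
lo=0, hi=7, mid=3, arr[mid]=16 -> 16 < 32, search right half
lo=4, hi=7, mid=5, arr[mid]=22 -> 22 < 32, search right half
lo=6, hi=7, mid=6, arr[mid]=26 -> 26 < 32, search right half
lo=7, hi=7, mid=7, arr[mid]=32 -> Found target at index 7!

Binary search finds 32 at index 7 after 5 comparisons. The search repeatedly halves the search space by comparing with the middle element.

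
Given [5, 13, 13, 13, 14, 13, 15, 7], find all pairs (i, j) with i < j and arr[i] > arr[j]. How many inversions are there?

Finding inversions in [5, 13, 13, 13, 14, 13, 15, 7]:

(1, 7): arr[1]=13 > arr[7]=7
(2, 7): arr[2]=13 > arr[7]=7
(3, 7): arr[3]=13 > arr[7]=7
(4, 5): arr[4]=14 > arr[5]=13
(4, 7): arr[4]=14 > arr[7]=7
(5, 7): arr[5]=13 > arr[7]=7
(6, 7): arr[6]=15 > arr[7]=7

Total inversions: 7

The array has 7 inversion(s): (1,7), (2,7), (3,7), (4,5), (4,7), (5,7), (6,7). Each pair (i,j) satisfies i < j and arr[i] > arr[j].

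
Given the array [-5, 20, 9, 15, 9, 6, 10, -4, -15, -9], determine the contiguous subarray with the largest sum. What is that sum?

Using Kadane's algorithm on [-5, 20, 9, 15, 9, 6, 10, -4, -15, -9]:

Scanning through the array:
Position 1 (value 20): max_ending_here = 20, max_so_far = 20
Position 2 (value 9): max_ending_here = 29, max_so_far = 29
Position 3 (value 15): max_ending_here = 44, max_so_far = 44
Position 4 (value 9): max_ending_here = 53, max_so_far = 53
Position 5 (value 6): max_ending_here = 59, max_so_far = 59
Position 6 (value 10): max_ending_here = 69, max_so_far = 69
Position 7 (value -4): max_ending_here = 65, max_so_far = 69
Position 8 (value -15): max_ending_here = 50, max_so_far = 69
Position 9 (value -9): max_ending_here = 41, max_so_far = 69

Maximum subarray: [20, 9, 15, 9, 6, 10]
Maximum sum: 69

The maximum subarray is [20, 9, 15, 9, 6, 10] with sum 69. This subarray runs from index 1 to index 6.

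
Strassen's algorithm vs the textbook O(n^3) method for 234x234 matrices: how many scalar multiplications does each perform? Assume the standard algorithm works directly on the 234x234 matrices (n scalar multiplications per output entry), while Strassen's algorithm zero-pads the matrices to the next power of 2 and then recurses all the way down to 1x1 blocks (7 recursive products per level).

Matrix multiplication for 234x234 matrices:

Strassen's algorithm requires power-of-2 dimensions. Pad 234x234 to 256x256 (next power of 2).

Standard algorithm: 234^3 = 12812904 multiplications
Strassen's algorithm: 7^(log2(256)) = 7^8 = 5764801 multiplications
Savings: 12812904 - 5764801 = 7048103 multiplications

Standard: 12812904 multiplications (234^3). Strassen: 5764801 multiplications (7^8, after padding to 256x256). Strassen reduces 8 recursive multiplications to 7 at each level.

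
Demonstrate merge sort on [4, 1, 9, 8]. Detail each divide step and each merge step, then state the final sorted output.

Merge sort trace:

Split: [4, 1, 9, 8] -> [4, 1] and [9, 8]
  Split: [4, 1] -> [4] and [1]
  Merge: [4] + [1] -> [1, 4]
  Split: [9, 8] -> [9] and [8]
  Merge: [9] + [8] -> [8, 9]
Merge: [1, 4] + [8, 9] -> [1, 4, 8, 9]

Final sorted array: [1, 4, 8, 9]

The merge sort proceeds by recursively splitting the array and merging sorted halves.
After all merges, the sorted array is [1, 4, 8, 9].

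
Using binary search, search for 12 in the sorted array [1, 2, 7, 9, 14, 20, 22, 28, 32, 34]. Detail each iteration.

Binary search for 12 in [1, 2, 7, 9, 14, 20, 22, 28, 32, 34]:

lo=0, hi=9, mid=4, arr[mid]=14 -> 14 > 12, search left half
lo=0, hi=3, mid=1, arr[mid]=2 -> 2 < 12, search right half
lo=2, hi=3, mid=2, arr[mid]=7 -> 7 < 12, search right half
lo=3, hi=3, mid=3, arr[mid]=9 -> 9 < 12, search right half
lo=4 > hi=3, target 12 not found

Binary search determines that 12 is not in the array after 4 comparisons. The search space was exhausted without finding the target.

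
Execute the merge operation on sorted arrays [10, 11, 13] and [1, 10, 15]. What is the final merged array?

Merging process:

Compare 10 vs 1: take 1 from right. Merged: [1]
Compare 10 vs 10: take 10 from left. Merged: [1, 10]
Compare 11 vs 10: take 10 from right. Merged: [1, 10, 10]
Compare 11 vs 15: take 11 from left. Merged: [1, 10, 10, 11]
Compare 13 vs 15: take 13 from left. Merged: [1, 10, 10, 11, 13]
Append remaining from right: [15]. Merged: [1, 10, 10, 11, 13, 15]

Final merged array: [1, 10, 10, 11, 13, 15]
Total comparisons: 5

The merged array is [1, 10, 10, 11, 13, 15], requiring 5 comparisons. The merge step runs in O(n) time where n is the total number of elements.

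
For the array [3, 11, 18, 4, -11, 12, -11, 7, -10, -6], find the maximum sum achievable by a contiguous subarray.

Using Kadane's algorithm on [3, 11, 18, 4, -11, 12, -11, 7, -10, -6]:

Scanning through the array:
Position 1 (value 11): max_ending_here = 14, max_so_far = 14
Position 2 (value 18): max_ending_here = 32, max_so_far = 32
Position 3 (value 4): max_ending_here = 36, max_so_far = 36
Position 4 (value -11): max_ending_here = 25, max_so_far = 36
Position 5 (value 12): max_ending_here = 37, max_so_far = 37
Position 6 (value -11): max_ending_here = 26, max_so_far = 37
Position 7 (value 7): max_ending_here = 33, max_so_far = 37
Position 8 (value -10): max_ending_here = 23, max_so_far = 37
Position 9 (value -6): max_ending_here = 17, max_so_far = 37

Maximum subarray: [3, 11, 18, 4, -11, 12]
Maximum sum: 37

The maximum subarray is [3, 11, 18, 4, -11, 12] with sum 37. This subarray runs from index 0 to index 5.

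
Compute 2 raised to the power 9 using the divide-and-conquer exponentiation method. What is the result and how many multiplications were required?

Computing 2^9 by squaring (build up from 2^1; each line after the first costs one multiplication):

2^1 = 2
2^2 = (2^1)^2 = 2^2 = 4
2^4 = (2^2)^2 = 4^2 = 16
2^8 = (2^4)^2 = 16^2 = 256
2^9 = 2 * 2^8 = 2 * 256 = 512

Result: 512
Multiplications needed: 4 (4 lines after 2^1)

2^9 = 512. Using exponentiation by squaring, this requires 4 multiplications. The key idea: if the exponent is even, square the half-power; if odd, multiply by the base once.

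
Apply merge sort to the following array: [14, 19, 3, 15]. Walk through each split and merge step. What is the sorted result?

Merge sort trace:

Split: [14, 19, 3, 15] -> [14, 19] and [3, 15]
  Split: [14, 19] -> [14] and [19]
  Merge: [14] + [19] -> [14, 19]
  Split: [3, 15] -> [3] and [15]
  Merge: [3] + [15] -> [3, 15]
Merge: [14, 19] + [3, 15] -> [3, 14, 15, 19]

Final sorted array: [3, 14, 15, 19]

The merge sort proceeds by recursively splitting the array and merging sorted halves.
After all merges, the sorted array is [3, 14, 15, 19].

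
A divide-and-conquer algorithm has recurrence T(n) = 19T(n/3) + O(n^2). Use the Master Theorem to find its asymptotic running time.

Master Theorem for T(n) = 19T(n/3) + O(n^2):

a = 19, b = 3, c = 2
log_b(a) = log_3(19) = 2.6801

Case 1: c = 2 < log_3(19) = 2.6801
T(n) = O(n^(log_3 19))

For T(n) = 19T(n/3) + O(n^2): log_3(19) = 2.6801. This is Case 1 of the Master Theorem (c < log_b(a), work dominated by leaves), giving O(n^(log_3 19)).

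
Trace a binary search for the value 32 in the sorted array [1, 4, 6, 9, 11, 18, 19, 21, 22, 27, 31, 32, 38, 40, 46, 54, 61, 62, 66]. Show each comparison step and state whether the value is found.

Binary search for 32 in [1, 4, 6, 9, 11, 18, 19, 21, 22, 27, 31, 32, 38, 40, 46, 54, 61, 62, 66]:

lo=0, hi=18, mid=9, arr[mid]=27 -> 27 < 32, search right half
lo=10, hi=18, mid=14, arr[mid]=46 -> 46 > 32, search left half
lo=10, hi=13, mid=11, arr[mid]=32 -> Found target at index 11!

Binary search finds 32 at index 11 after 3 comparisons. The search repeatedly halves the search space by comparing with the middle element.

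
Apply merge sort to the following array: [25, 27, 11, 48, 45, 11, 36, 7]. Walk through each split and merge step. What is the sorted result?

Merge sort trace:

Split: [25, 27, 11, 48, 45, 11, 36, 7] -> [25, 27, 11, 48] and [45, 11, 36, 7]
  Split: [25, 27, 11, 48] -> [25, 27] and [11, 48]
    Split: [25, 27] -> [25] and [27]
    Merge: [25] + [27] -> [25, 27]
    Split: [11, 48] -> [11] and [48]
    Merge: [11] + [48] -> [11, 48]
  Merge: [25, 27] + [11, 48] -> [11, 25, 27, 48]
  Split: [45, 11, 36, 7] -> [45, 11] and [36, 7]
    Split: [45, 11] -> [45] and [11]
    Merge: [45] + [11] -> [11, 45]
    Split: [36, 7] -> [36] and [7]
    Merge: [36] + [7] -> [7, 36]
  Merge: [11, 45] + [7, 36] -> [7, 11, 36, 45]
Merge: [11, 25, 27, 48] + [7, 11, 36, 45] -> [7, 11, 11, 25, 27, 36, 45, 48]

Final sorted array: [7, 11, 11, 25, 27, 36, 45, 48]

The merge sort proceeds by recursively splitting the array and merging sorted halves.
After all merges, the sorted array is [7, 11, 11, 25, 27, 36, 45, 48].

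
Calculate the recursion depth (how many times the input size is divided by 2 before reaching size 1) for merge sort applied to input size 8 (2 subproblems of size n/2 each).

For divide and conquer with division factor 2:

Problem sizes at each level:
Level 0: 8
Level 1: 4
Level 2: 2
Level 3: 1

The root is level 0 and the size-1 base case is level 3 (the tree spans levels 0 through 3, i.e. 4 levels counting the root), so the depth is the number of divisions: log_2(8) = 3

The recursion tree depth is log_2(8) = 3. At each level, the problem size is divided by 2, so it takes 3 divisions to reduce to a base case of size 1. The algorithm makes 2 recursive calls at each level.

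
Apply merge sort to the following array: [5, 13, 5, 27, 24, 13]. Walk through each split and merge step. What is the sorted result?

Merge sort trace:

Split: [5, 13, 5, 27, 24, 13] -> [5, 13, 5] and [27, 24, 13]
  Split: [5, 13, 5] -> [5] and [13, 5]
    Split: [13, 5] -> [13] and [5]
    Merge: [13] + [5] -> [5, 13]
  Merge: [5] + [5, 13] -> [5, 5, 13]
  Split: [27, 24, 13] -> [27] and [24, 13]
    Split: [24, 13] -> [24] and [13]
    Merge: [24] + [13] -> [13, 24]
  Merge: [27] + [13, 24] -> [13, 24, 27]
Merge: [5, 5, 13] + [13, 24, 27] -> [5, 5, 13, 13, 24, 27]

Final sorted array: [5, 5, 13, 13, 24, 27]

The merge sort proceeds by recursively splitting the array and merging sorted halves.
After all merges, the sorted array is [5, 5, 13, 13, 24, 27].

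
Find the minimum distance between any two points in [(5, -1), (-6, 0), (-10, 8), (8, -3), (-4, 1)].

Computing all pairwise distances among 5 points:

d((5, -1), (-6, 0)) = 11.0454
d((5, -1), (-10, 8)) = 17.4929
d((5, -1), (8, -3)) = 3.6056
d((5, -1), (-4, 1)) = 9.2195
d((-6, 0), (-10, 8)) = 8.9443
d((-6, 0), (8, -3)) = 14.3178
d((-6, 0), (-4, 1)) = 2.2361 <-- minimum
d((-10, 8), (8, -3)) = 21.095
d((-10, 8), (-4, 1)) = 9.2195
d((8, -3), (-4, 1)) = 12.6491

Closest pair: (-6, 0) and (-4, 1) with distance 2.2361

The closest pair is (-6, 0) and (-4, 1) with Euclidean distance 2.2361. For 5 points, brute-force pairwise comparison is shown above. For large n, the divide-and-conquer algorithm (sort by x, recurse on halves, check the dividing strip) achieves O(n log n).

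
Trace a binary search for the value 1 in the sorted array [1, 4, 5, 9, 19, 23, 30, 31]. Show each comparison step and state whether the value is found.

Binary search for 1 in [1, 4, 5, 9, 19, 23, 30, 31]:

lo=0, hi=7, mid=3, arr[mid]=9 -> 9 > 1, search left half
lo=0, hi=2, mid=1, arr[mid]=4 -> 4 > 1, search left half
lo=0, hi=0, mid=0, arr[mid]=1 -> Found target at index 0!

Binary search finds 1 at index 0 after 3 comparisons. The search repeatedly halves the search space by comparing with the middle element.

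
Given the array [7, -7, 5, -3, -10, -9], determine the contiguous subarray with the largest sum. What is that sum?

Using Kadane's algorithm on [7, -7, 5, -3, -10, -9]:

Scanning through the array:
Position 1 (value -7): max_ending_here = 0, max_so_far = 7
Position 2 (value 5): max_ending_here = 5, max_so_far = 7
Position 3 (value -3): max_ending_here = 2, max_so_far = 7
Position 4 (value -10): max_ending_here = -8, max_so_far = 7
Position 5 (value -9): max_ending_here = -9, max_so_far = 7

Maximum subarray: [7]
Maximum sum: 7

The maximum subarray is [7] with sum 7. This subarray runs from index 0 to index 0.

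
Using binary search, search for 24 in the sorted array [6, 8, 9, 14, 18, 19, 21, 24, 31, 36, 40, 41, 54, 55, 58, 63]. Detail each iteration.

Binary search for 24 in [6, 8, 9, 14, 18, 19, 21, 24, 31, 36, 40, 41, 54, 55, 58, 63]:

lo=0, hi=15, mid=7, arr[mid]=24 -> Found target at index 7!

Binary search finds 24 at index 7 after 1 comparisons. The search repeatedly halves the search space by comparing with the middle element.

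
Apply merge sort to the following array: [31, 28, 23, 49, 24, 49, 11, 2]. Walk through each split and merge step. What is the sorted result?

Merge sort trace:

Split: [31, 28, 23, 49, 24, 49, 11, 2] -> [31, 28, 23, 49] and [24, 49, 11, 2]
  Split: [31, 28, 23, 49] -> [31, 28] and [23, 49]
    Split: [31, 28] -> [31] and [28]
    Merge: [31] + [28] -> [28, 31]
    Split: [23, 49] -> [23] and [49]
    Merge: [23] + [49] -> [23, 49]
  Merge: [28, 31] + [23, 49] -> [23, 28, 31, 49]
  Split: [24, 49, 11, 2] -> [24, 49] and [11, 2]
    Split: [24, 49] -> [24] and [49]
    Merge: [24] + [49] -> [24, 49]
    Split: [11, 2] -> [11] and [2]
    Merge: [11] + [2] -> [2, 11]
  Merge: [24, 49] + [2, 11] -> [2, 11, 24, 49]
Merge: [23, 28, 31, 49] + [2, 11, 24, 49] -> [2, 11, 23, 24, 28, 31, 49, 49]

Final sorted array: [2, 11, 23, 24, 28, 31, 49, 49]

The merge sort proceeds by recursively splitting the array and merging sorted halves.
After all merges, the sorted array is [2, 11, 23, 24, 28, 31, 49, 49].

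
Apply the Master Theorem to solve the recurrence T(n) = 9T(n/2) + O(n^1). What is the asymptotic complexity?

Master Theorem for T(n) = 9T(n/2) + O(n^1):

a = 9, b = 2, c = 1
log_b(a) = log_2(9) = 3.1699

Case 1: c = 1 < log_2(9) = 3.1699
T(n) = O(n^(log_2 9))

For T(n) = 9T(n/2) + O(n^1): log_2(9) = 3.1699. This is Case 1 of the Master Theorem (c < log_b(a), work dominated by leaves), giving O(n^(log_2 9)).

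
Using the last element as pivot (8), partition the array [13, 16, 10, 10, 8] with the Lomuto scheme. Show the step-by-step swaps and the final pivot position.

Lomuto partition with pivot = 8:

Initial array: [13, 16, 10, 10, 8]

arr[0]=13 > 8: no swap
arr[1]=16 > 8: no swap
arr[2]=10 > 8: no swap
arr[3]=10 > 8: no swap

Place pivot at position 0: [8, 16, 10, 10, 13]
Pivot position: 0

After partitioning with pivot 8, the array becomes [8, 16, 10, 10, 13]. The pivot is placed at index 0. All elements to the left of the pivot are <= 8, and all elements to the right are > 8.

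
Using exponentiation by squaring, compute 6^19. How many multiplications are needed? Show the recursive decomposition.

Computing 6^19 by squaring (build up from 6^1; each line after the first costs one multiplication):

6^1 = 6
6^2 = (6^1)^2 = 6^2 = 36
6^4 = (6^2)^2 = 36^2 = 1296
6^8 = (6^4)^2 = 1296^2 = 1679616
6^9 = 6 * 6^8 = 6 * 1679616 = 10077696
6^18 = (6^9)^2 = 10077696^2 = 101559956668416
6^19 = 6 * 6^18 = 6 * 101559956668416 = 609359740010496

Result: 609359740010496
Multiplications needed: 6 (6 lines after 6^1)

6^19 = 609359740010496. Using exponentiation by squaring, this requires 6 multiplications. The key idea: if the exponent is even, square the half-power; if odd, multiply by the base once.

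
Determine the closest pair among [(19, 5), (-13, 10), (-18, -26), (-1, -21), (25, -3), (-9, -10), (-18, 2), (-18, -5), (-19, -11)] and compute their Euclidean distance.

Computing all pairwise distances among 9 points:

d((19, 5), (-13, 10)) = 32.3883
d((19, 5), (-18, -26)) = 48.2701
d((19, 5), (-1, -21)) = 32.8024
d((19, 5), (25, -3)) = 10.0
d((19, 5), (-9, -10)) = 31.7648
d((19, 5), (-18, 2)) = 37.1214
d((19, 5), (-18, -5)) = 38.3275
d((19, 5), (-19, -11)) = 41.2311
d((-13, 10), (-18, -26)) = 36.3456
d((-13, 10), (-1, -21)) = 33.2415
d((-13, 10), (25, -3)) = 40.1622
d((-13, 10), (-9, -10)) = 20.3961
d((-13, 10), (-18, 2)) = 9.434
d((-13, 10), (-18, -5)) = 15.8114
d((-13, 10), (-19, -11)) = 21.8403
d((-18, -26), (-1, -21)) = 17.72
d((-18, -26), (25, -3)) = 48.7647
d((-18, -26), (-9, -10)) = 18.3576
d((-18, -26), (-18, 2)) = 28.0
d((-18, -26), (-18, -5)) = 21.0
d((-18, -26), (-19, -11)) = 15.0333
d((-1, -21), (25, -3)) = 31.6228
d((-1, -21), (-9, -10)) = 13.6015
d((-1, -21), (-18, 2)) = 28.6007
d((-1, -21), (-18, -5)) = 23.3452
d((-1, -21), (-19, -11)) = 20.5913
d((25, -3), (-9, -10)) = 34.7131
d((25, -3), (-18, 2)) = 43.2897
d((25, -3), (-18, -5)) = 43.0465
d((25, -3), (-19, -11)) = 44.7214
d((-9, -10), (-18, 2)) = 15.0
d((-9, -10), (-18, -5)) = 10.2956
d((-9, -10), (-19, -11)) = 10.0499
d((-18, 2), (-18, -5)) = 7.0
d((-18, 2), (-19, -11)) = 13.0384
d((-18, -5), (-19, -11)) = 6.0828 <-- minimum

Closest pair: (-18, -5) and (-19, -11) with distance 6.0828

The closest pair is (-18, -5) and (-19, -11) with Euclidean distance 6.0828. For 9 points, brute-force pairwise comparison is shown above. For large n, the divide-and-conquer algorithm (sort by x, recurse on halves, check the dividing strip) achieves O(n log n).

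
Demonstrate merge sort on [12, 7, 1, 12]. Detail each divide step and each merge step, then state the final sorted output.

Merge sort trace:

Split: [12, 7, 1, 12] -> [12, 7] and [1, 12]
  Split: [12, 7] -> [12] and [7]
  Merge: [12] + [7] -> [7, 12]
  Split: [1, 12] -> [1] and [12]
  Merge: [1] + [12] -> [1, 12]
Merge: [7, 12] + [1, 12] -> [1, 7, 12, 12]

Final sorted array: [1, 7, 12, 12]

The merge sort proceeds by recursively splitting the array and merging sorted halves.
After all merges, the sorted array is [1, 7, 12, 12].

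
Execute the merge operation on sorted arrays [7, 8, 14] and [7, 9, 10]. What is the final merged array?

Merging process:

Compare 7 vs 7: take 7 from left. Merged: [7]
Compare 8 vs 7: take 7 from right. Merged: [7, 7]
Compare 8 vs 9: take 8 from left. Merged: [7, 7, 8]
Compare 14 vs 9: take 9 from right. Merged: [7, 7, 8, 9]
Compare 14 vs 10: take 10 from right. Merged: [7, 7, 8, 9, 10]
Append remaining from left: [14]. Merged: [7, 7, 8, 9, 10, 14]

Final merged array: [7, 7, 8, 9, 10, 14]
Total comparisons: 5

The merged array is [7, 7, 8, 9, 10, 14], requiring 5 comparisons. The merge step runs in O(n) time where n is the total number of elements.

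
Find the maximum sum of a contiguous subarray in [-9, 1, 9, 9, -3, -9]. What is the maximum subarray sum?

Using Kadane's algorithm on [-9, 1, 9, 9, -3, -9]:

Scanning through the array:
Position 1 (value 1): max_ending_here = 1, max_so_far = 1
Position 2 (value 9): max_ending_here = 10, max_so_far = 10
Position 3 (value 9): max_ending_here = 19, max_so_far = 19
Position 4 (value -3): max_ending_here = 16, max_so_far = 19
Position 5 (value -9): max_ending_here = 7, max_so_far = 19

Maximum subarray: [1, 9, 9]
Maximum sum: 19

The maximum subarray is [1, 9, 9] with sum 19. This subarray runs from index 1 to index 3.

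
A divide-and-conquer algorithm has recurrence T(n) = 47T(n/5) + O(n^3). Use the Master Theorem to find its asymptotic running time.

Master Theorem for T(n) = 47T(n/5) + O(n^3):

a = 47, b = 5, c = 3
log_b(a) = log_5(47) = 2.3922

Case 3: c = 3 > log_5(47) = 2.3922
T(n) = O(n^3) = O(n^3)

For T(n) = 47T(n/5) + O(n^3): log_5(47) = 2.3922. This is Case 3 of the Master Theorem (c > log_b(a), work dominated by root), giving O(n^3).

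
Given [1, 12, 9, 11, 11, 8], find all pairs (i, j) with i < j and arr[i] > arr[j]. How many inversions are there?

Finding inversions in [1, 12, 9, 11, 11, 8]:

(1, 2): arr[1]=12 > arr[2]=9
(1, 3): arr[1]=12 > arr[3]=11
(1, 4): arr[1]=12 > arr[4]=11
(1, 5): arr[1]=12 > arr[5]=8
(2, 5): arr[2]=9 > arr[5]=8
(3, 5): arr[3]=11 > arr[5]=8
(4, 5): arr[4]=11 > arr[5]=8

Total inversions: 7

The array has 7 inversion(s): (1,2), (1,3), (1,4), (1,5), (2,5), (3,5), (4,5). Each pair (i,j) satisfies i < j and arr[i] > arr[j].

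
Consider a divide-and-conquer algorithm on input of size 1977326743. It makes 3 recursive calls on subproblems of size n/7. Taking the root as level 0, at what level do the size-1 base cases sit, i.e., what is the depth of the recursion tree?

For divide and conquer with division factor 7:

Problem sizes at each level:
Level 0: 1977326743
Level 1: 282475249
Level 2: 40353607
Level 3: 5764801
Level 4: 823543
Level 5: 117649
Level 6: 16807
Level 7: 2401
Level 8: 343
Level 9: 49
Level 10: 7
Level 11: 1

The root is level 0 and the size-1 base case is level 11 (the tree spans levels 0 through 11, i.e. 12 levels counting the root), so the depth is the number of divisions: log_7(1977326743) = 11

The recursion tree depth is log_7(1977326743) = 11. At each level, the problem size is divided by 7, so it takes 11 divisions to reduce to a base case of size 1. The algorithm makes 3 recursive calls at each level.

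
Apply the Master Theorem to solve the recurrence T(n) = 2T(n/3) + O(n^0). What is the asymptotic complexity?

Master Theorem for T(n) = 2T(n/3) + O(n^0):

a = 2, b = 3, c = 0
log_b(a) = log_3(2) = 0.6309

Case 1: c = 0 < log_3(2) = 0.6309
T(n) = O(n^(log_3 2))

For T(n) = 2T(n/3) + O(n^0): log_3(2) = 0.6309. This is Case 1 of the Master Theorem (c < log_b(a), work dominated by leaves), giving O(n^(log_3 2)).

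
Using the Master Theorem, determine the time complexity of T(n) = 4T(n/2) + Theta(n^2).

Master Theorem for T(n) = 4T(n/2) + O(n^2):

a = 4, b = 2, c = 2
log_b(a) = log_2(4) = 2.0000

Case 2: c = 2 = log_2(4) = 2.0000
T(n) = O(n^2 log n) = O(n^2 log n)

For T(n) = 4T(n/2) + O(n^2): log_2(4) = 2.0000. This is Case 2 of the Master Theorem (c = log_b(a), equal work at all levels), giving O(n^2 log n).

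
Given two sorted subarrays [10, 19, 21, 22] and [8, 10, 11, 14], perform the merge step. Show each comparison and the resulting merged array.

Merging process:

Compare 10 vs 8: take 8 from right. Merged: [8]
Compare 10 vs 10: take 10 from left. Merged: [8, 10]
Compare 19 vs 10: take 10 from right. Merged: [8, 10, 10]
Compare 19 vs 11: take 11 from right. Merged: [8, 10, 10, 11]
Compare 19 vs 14: take 14 from right. Merged: [8, 10, 10, 11, 14]
Append remaining from left: [19, 21, 22]. Merged: [8, 10, 10, 11, 14, 19, 21, 22]

Final merged array: [8, 10, 10, 11, 14, 19, 21, 22]
Total comparisons: 5

The merged array is [8, 10, 10, 11, 14, 19, 21, 22], requiring 5 comparisons. The merge step runs in O(n) time where n is the total number of elements.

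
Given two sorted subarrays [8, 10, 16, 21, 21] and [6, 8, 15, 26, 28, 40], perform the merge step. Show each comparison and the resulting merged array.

Merging process:

Compare 8 vs 6: take 6 from right. Merged: [6]
Compare 8 vs 8: take 8 from left. Merged: [6, 8]
Compare 10 vs 8: take 8 from right. Merged: [6, 8, 8]
Compare 10 vs 15: take 10 from left. Merged: [6, 8, 8, 10]
Compare 16 vs 15: take 15 from right. Merged: [6, 8, 8, 10, 15]
Compare 16 vs 26: take 16 from left. Merged: [6, 8, 8, 10, 15, 16]
Compare 21 vs 26: take 21 from left. Merged: [6, 8, 8, 10, 15, 16, 21]
Compare 21 vs 26: take 21 from left. Merged: [6, 8, 8, 10, 15, 16, 21, 21]
Append remaining from right: [26, 28, 40]. Merged: [6, 8, 8, 10, 15, 16, 21, 21, 26, 28, 40]

Final merged array: [6, 8, 8, 10, 15, 16, 21, 21, 26, 28, 40]
Total comparisons: 8

The merged array is [6, 8, 8, 10, 15, 16, 21, 21, 26, 28, 40], requiring 8 comparisons. The merge step runs in O(n) time where n is the total number of elements.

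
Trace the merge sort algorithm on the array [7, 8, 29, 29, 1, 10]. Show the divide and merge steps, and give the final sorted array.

Merge sort trace:

Split: [7, 8, 29, 29, 1, 10] -> [7, 8, 29] and [29, 1, 10]
  Split: [7, 8, 29] -> [7] and [8, 29]
    Split: [8, 29] -> [8] and [29]
    Merge: [8] + [29] -> [8, 29]
  Merge: [7] + [8, 29] -> [7, 8, 29]
  Split: [29, 1, 10] -> [29] and [1, 10]
    Split: [1, 10] -> [1] and [10]
    Merge: [1] + [10] -> [1, 10]
  Merge: [29] + [1, 10] -> [1, 10, 29]
Merge: [7, 8, 29] + [1, 10, 29] -> [1, 7, 8, 10, 29, 29]

Final sorted array: [1, 7, 8, 10, 29, 29]

The merge sort proceeds by recursively splitting the array and merging sorted halves.
After all merges, the sorted array is [1, 7, 8, 10, 29, 29].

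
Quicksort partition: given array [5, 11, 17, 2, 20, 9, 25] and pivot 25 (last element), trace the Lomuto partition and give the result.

Lomuto partition with pivot = 25:

Initial array: [5, 11, 17, 2, 20, 9, 25]

arr[0]=5 <= 25: swap with position 0, array becomes [5, 11, 17, 2, 20, 9, 25]
arr[1]=11 <= 25: swap with position 1, array becomes [5, 11, 17, 2, 20, 9, 25]
arr[2]=17 <= 25: swap with position 2, array becomes [5, 11, 17, 2, 20, 9, 25]
arr[3]=2 <= 25: swap with position 3, array becomes [5, 11, 17, 2, 20, 9, 25]
arr[4]=20 <= 25: swap with position 4, array becomes [5, 11, 17, 2, 20, 9, 25]
arr[5]=9 <= 25: swap with position 5, array becomes [5, 11, 17, 2, 20, 9, 25]

Place pivot at position 6: [5, 11, 17, 2, 20, 9, 25]
Pivot position: 6

After partitioning with pivot 25, the array becomes [5, 11, 17, 2, 20, 9, 25]. The pivot is placed at index 6. All elements to the left of the pivot are <= 25, and all elements to the right are > 25.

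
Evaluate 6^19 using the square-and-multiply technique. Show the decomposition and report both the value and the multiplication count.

Computing 6^19 by squaring (build up from 6^1; each line after the first costs one multiplication):

6^1 = 6
6^2 = (6^1)^2 = 6^2 = 36
6^4 = (6^2)^2 = 36^2 = 1296
6^8 = (6^4)^2 = 1296^2 = 1679616
6^9 = 6 * 6^8 = 6 * 1679616 = 10077696
6^18 = (6^9)^2 = 10077696^2 = 101559956668416
6^19 = 6 * 6^18 = 6 * 101559956668416 = 609359740010496

Result: 609359740010496
Multiplications needed: 6 (6 lines after 6^1)

6^19 = 609359740010496. Using exponentiation by squaring, this requires 6 multiplications. The key idea: if the exponent is even, square the half-power; if odd, multiply by the base once.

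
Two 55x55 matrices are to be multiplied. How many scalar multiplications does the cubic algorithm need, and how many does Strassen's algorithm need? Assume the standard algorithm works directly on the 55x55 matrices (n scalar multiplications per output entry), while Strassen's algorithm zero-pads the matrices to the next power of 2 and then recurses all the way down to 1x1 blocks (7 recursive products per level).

Matrix multiplication for 55x55 matrices:

Strassen's algorithm requires power-of-2 dimensions. Pad 55x55 to 64x64 (next power of 2).

Standard algorithm: 55^3 = 166375 multiplications
Strassen's algorithm: 7^(log2(64)) = 7^6 = 117649 multiplications
Savings: 166375 - 117649 = 48726 multiplications

Standard: 166375 multiplications (55^3). Strassen: 117649 multiplications (7^6, after padding to 64x64). Strassen reduces 8 recursive multiplications to 7 at each level.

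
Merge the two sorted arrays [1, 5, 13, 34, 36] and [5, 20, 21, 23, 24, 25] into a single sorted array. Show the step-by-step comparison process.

Merging process:

Compare 1 vs 5: take 1 from left. Merged: [1]
Compare 5 vs 5: take 5 from left. Merged: [1, 5]
Compare 13 vs 5: take 5 from right. Merged: [1, 5, 5]
Compare 13 vs 20: take 13 from left. Merged: [1, 5, 5, 13]
Compare 34 vs 20: take 20 from right. Merged: [1, 5, 5, 13, 20]
Compare 34 vs 21: take 21 from right. Merged: [1, 5, 5, 13, 20, 21]
Compare 34 vs 23: take 23 from right. Merged: [1, 5, 5, 13, 20, 21, 23]
Compare 34 vs 24: take 24 from right. Merged: [1, 5, 5, 13, 20, 21, 23, 24]
Compare 34 vs 25: take 25 from right. Merged: [1, 5, 5, 13, 20, 21, 23, 24, 25]
Append remaining from left: [34, 36]. Merged: [1, 5, 5, 13, 20, 21, 23, 24, 25, 34, 36]

Final merged array: [1, 5, 5, 13, 20, 21, 23, 24, 25, 34, 36]
Total comparisons: 9

The merged array is [1, 5, 5, 13, 20, 21, 23, 24, 25, 34, 36], requiring 9 comparisons. The merge step runs in O(n) time where n is the total number of elements.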